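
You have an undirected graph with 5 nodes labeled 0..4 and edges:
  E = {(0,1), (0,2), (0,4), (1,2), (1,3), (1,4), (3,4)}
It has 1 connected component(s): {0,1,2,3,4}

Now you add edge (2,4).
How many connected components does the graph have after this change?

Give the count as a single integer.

Answer: 1

Derivation:
Initial component count: 1
Add (2,4): endpoints already in same component. Count unchanged: 1.
New component count: 1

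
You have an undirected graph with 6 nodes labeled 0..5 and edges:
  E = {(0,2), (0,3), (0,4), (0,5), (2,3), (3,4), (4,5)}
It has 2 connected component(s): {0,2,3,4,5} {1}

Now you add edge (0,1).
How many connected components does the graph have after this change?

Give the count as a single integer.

Answer: 1

Derivation:
Initial component count: 2
Add (0,1): merges two components. Count decreases: 2 -> 1.
New component count: 1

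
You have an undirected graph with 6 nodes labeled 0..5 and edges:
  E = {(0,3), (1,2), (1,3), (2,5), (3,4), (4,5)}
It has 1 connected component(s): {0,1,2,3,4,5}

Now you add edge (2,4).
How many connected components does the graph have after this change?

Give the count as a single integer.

Initial component count: 1
Add (2,4): endpoints already in same component. Count unchanged: 1.
New component count: 1

Answer: 1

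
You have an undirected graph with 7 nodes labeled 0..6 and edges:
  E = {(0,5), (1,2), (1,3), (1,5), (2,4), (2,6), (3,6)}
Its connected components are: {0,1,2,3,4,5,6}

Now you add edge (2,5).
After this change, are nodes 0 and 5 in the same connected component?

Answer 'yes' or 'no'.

Answer: yes

Derivation:
Initial components: {0,1,2,3,4,5,6}
Adding edge (2,5): both already in same component {0,1,2,3,4,5,6}. No change.
New components: {0,1,2,3,4,5,6}
Are 0 and 5 in the same component? yes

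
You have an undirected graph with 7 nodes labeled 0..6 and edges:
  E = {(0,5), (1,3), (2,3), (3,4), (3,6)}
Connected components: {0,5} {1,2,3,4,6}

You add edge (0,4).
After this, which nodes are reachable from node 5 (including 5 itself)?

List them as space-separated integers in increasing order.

Answer: 0 1 2 3 4 5 6

Derivation:
Before: nodes reachable from 5: {0,5}
Adding (0,4): merges 5's component with another. Reachability grows.
After: nodes reachable from 5: {0,1,2,3,4,5,6}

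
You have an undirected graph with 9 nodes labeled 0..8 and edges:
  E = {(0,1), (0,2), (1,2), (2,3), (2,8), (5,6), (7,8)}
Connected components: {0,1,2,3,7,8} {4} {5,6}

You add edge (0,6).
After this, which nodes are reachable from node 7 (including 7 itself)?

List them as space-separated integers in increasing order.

Answer: 0 1 2 3 5 6 7 8

Derivation:
Before: nodes reachable from 7: {0,1,2,3,7,8}
Adding (0,6): merges 7's component with another. Reachability grows.
After: nodes reachable from 7: {0,1,2,3,5,6,7,8}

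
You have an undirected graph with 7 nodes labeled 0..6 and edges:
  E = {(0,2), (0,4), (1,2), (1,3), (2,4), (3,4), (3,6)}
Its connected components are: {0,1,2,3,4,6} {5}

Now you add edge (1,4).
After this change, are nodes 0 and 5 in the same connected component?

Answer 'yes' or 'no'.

Initial components: {0,1,2,3,4,6} {5}
Adding edge (1,4): both already in same component {0,1,2,3,4,6}. No change.
New components: {0,1,2,3,4,6} {5}
Are 0 and 5 in the same component? no

Answer: no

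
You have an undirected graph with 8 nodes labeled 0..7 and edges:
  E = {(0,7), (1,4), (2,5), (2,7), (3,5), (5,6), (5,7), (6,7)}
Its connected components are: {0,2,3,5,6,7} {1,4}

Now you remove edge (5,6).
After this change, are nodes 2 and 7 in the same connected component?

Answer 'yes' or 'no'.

Answer: yes

Derivation:
Initial components: {0,2,3,5,6,7} {1,4}
Removing edge (5,6): not a bridge — component count unchanged at 2.
New components: {0,2,3,5,6,7} {1,4}
Are 2 and 7 in the same component? yes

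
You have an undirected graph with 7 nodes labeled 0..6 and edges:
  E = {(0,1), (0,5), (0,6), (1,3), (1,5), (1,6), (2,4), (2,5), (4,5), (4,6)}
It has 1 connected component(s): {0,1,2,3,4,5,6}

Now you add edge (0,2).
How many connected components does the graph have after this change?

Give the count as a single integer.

Initial component count: 1
Add (0,2): endpoints already in same component. Count unchanged: 1.
New component count: 1

Answer: 1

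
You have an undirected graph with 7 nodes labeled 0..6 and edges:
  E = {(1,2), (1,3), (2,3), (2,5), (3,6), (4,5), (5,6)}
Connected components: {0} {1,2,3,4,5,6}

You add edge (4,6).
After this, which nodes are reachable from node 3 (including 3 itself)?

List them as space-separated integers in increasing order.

Answer: 1 2 3 4 5 6

Derivation:
Before: nodes reachable from 3: {1,2,3,4,5,6}
Adding (4,6): both endpoints already in same component. Reachability from 3 unchanged.
After: nodes reachable from 3: {1,2,3,4,5,6}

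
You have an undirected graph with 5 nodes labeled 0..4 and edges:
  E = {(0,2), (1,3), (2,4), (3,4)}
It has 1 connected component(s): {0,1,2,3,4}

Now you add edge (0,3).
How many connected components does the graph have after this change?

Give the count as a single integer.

Answer: 1

Derivation:
Initial component count: 1
Add (0,3): endpoints already in same component. Count unchanged: 1.
New component count: 1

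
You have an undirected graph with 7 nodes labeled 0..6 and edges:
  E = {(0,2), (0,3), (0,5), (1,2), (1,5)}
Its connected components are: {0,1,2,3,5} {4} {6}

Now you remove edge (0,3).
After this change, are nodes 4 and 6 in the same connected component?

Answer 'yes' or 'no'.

Answer: no

Derivation:
Initial components: {0,1,2,3,5} {4} {6}
Removing edge (0,3): it was a bridge — component count 3 -> 4.
New components: {0,1,2,5} {3} {4} {6}
Are 4 and 6 in the same component? no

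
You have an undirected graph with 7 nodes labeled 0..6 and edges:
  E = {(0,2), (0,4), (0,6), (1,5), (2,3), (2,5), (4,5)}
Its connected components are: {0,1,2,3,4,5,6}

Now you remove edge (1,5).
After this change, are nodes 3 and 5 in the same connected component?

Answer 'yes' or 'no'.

Answer: yes

Derivation:
Initial components: {0,1,2,3,4,5,6}
Removing edge (1,5): it was a bridge — component count 1 -> 2.
New components: {0,2,3,4,5,6} {1}
Are 3 and 5 in the same component? yes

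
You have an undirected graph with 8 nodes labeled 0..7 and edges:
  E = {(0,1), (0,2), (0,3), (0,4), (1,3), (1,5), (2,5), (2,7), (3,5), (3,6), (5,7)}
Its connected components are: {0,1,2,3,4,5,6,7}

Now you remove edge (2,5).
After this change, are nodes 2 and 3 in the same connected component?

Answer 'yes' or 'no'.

Answer: yes

Derivation:
Initial components: {0,1,2,3,4,5,6,7}
Removing edge (2,5): not a bridge — component count unchanged at 1.
New components: {0,1,2,3,4,5,6,7}
Are 2 and 3 in the same component? yes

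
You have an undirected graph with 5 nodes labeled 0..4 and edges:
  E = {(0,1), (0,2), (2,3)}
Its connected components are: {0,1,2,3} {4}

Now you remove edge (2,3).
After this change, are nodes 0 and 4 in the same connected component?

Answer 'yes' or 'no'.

Answer: no

Derivation:
Initial components: {0,1,2,3} {4}
Removing edge (2,3): it was a bridge — component count 2 -> 3.
New components: {0,1,2} {3} {4}
Are 0 and 4 in the same component? no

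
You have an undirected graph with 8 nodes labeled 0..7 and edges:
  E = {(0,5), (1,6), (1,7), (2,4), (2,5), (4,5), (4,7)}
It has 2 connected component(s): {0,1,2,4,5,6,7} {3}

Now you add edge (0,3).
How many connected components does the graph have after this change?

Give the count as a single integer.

Answer: 1

Derivation:
Initial component count: 2
Add (0,3): merges two components. Count decreases: 2 -> 1.
New component count: 1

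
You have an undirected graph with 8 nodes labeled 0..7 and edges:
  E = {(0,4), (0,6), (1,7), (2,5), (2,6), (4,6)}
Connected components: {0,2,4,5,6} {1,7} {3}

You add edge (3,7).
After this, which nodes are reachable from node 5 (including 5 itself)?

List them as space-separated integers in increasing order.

Before: nodes reachable from 5: {0,2,4,5,6}
Adding (3,7): merges two components, but neither contains 5. Reachability from 5 unchanged.
After: nodes reachable from 5: {0,2,4,5,6}

Answer: 0 2 4 5 6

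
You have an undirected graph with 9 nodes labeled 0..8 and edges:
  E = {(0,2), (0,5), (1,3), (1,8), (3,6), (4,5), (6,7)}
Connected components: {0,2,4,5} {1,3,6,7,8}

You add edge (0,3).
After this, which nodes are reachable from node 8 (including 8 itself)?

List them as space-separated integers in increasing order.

Before: nodes reachable from 8: {1,3,6,7,8}
Adding (0,3): merges 8's component with another. Reachability grows.
After: nodes reachable from 8: {0,1,2,3,4,5,6,7,8}

Answer: 0 1 2 3 4 5 6 7 8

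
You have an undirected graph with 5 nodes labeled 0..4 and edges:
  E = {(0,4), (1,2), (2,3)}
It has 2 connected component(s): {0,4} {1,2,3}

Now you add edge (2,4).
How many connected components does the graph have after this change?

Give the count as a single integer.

Initial component count: 2
Add (2,4): merges two components. Count decreases: 2 -> 1.
New component count: 1

Answer: 1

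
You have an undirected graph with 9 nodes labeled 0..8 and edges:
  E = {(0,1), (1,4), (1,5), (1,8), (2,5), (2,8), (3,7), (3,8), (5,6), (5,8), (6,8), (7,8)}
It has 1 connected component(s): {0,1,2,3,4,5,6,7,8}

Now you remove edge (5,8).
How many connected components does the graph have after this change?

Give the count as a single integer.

Answer: 1

Derivation:
Initial component count: 1
Remove (5,8): not a bridge. Count unchanged: 1.
  After removal, components: {0,1,2,3,4,5,6,7,8}
New component count: 1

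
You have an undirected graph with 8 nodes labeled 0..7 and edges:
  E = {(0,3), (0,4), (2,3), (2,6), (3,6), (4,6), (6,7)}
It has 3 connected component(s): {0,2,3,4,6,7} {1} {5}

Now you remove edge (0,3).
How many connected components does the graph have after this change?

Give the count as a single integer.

Initial component count: 3
Remove (0,3): not a bridge. Count unchanged: 3.
  After removal, components: {0,2,3,4,6,7} {1} {5}
New component count: 3

Answer: 3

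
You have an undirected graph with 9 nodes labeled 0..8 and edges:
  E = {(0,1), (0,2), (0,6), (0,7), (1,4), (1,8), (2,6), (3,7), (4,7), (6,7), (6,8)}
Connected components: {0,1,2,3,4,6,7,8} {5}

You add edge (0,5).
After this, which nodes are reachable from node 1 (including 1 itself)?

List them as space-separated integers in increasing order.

Answer: 0 1 2 3 4 5 6 7 8

Derivation:
Before: nodes reachable from 1: {0,1,2,3,4,6,7,8}
Adding (0,5): merges 1's component with another. Reachability grows.
After: nodes reachable from 1: {0,1,2,3,4,5,6,7,8}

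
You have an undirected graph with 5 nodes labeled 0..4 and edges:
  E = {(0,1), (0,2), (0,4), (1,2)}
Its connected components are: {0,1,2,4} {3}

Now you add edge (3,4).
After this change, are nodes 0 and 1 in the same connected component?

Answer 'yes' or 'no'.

Answer: yes

Derivation:
Initial components: {0,1,2,4} {3}
Adding edge (3,4): merges {3} and {0,1,2,4}.
New components: {0,1,2,3,4}
Are 0 and 1 in the same component? yes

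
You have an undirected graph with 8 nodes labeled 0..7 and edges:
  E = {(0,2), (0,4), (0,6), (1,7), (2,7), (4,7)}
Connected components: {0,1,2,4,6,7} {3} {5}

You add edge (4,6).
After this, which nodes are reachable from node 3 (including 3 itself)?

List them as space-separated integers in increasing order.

Answer: 3

Derivation:
Before: nodes reachable from 3: {3}
Adding (4,6): both endpoints already in same component. Reachability from 3 unchanged.
After: nodes reachable from 3: {3}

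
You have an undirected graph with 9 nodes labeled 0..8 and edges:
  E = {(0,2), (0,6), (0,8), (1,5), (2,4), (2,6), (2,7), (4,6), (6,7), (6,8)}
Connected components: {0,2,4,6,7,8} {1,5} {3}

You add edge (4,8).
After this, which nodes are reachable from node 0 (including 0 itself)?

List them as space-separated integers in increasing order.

Answer: 0 2 4 6 7 8

Derivation:
Before: nodes reachable from 0: {0,2,4,6,7,8}
Adding (4,8): both endpoints already in same component. Reachability from 0 unchanged.
After: nodes reachable from 0: {0,2,4,6,7,8}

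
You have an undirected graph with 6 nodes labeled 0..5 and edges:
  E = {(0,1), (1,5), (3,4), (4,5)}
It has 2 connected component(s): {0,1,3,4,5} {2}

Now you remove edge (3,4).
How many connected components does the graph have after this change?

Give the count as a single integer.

Initial component count: 2
Remove (3,4): it was a bridge. Count increases: 2 -> 3.
  After removal, components: {0,1,4,5} {2} {3}
New component count: 3

Answer: 3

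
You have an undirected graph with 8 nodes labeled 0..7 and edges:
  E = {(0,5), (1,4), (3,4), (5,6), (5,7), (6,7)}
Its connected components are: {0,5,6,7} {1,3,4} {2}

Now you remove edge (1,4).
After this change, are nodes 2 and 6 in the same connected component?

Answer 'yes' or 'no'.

Answer: no

Derivation:
Initial components: {0,5,6,7} {1,3,4} {2}
Removing edge (1,4): it was a bridge — component count 3 -> 4.
New components: {0,5,6,7} {1} {2} {3,4}
Are 2 and 6 in the same component? no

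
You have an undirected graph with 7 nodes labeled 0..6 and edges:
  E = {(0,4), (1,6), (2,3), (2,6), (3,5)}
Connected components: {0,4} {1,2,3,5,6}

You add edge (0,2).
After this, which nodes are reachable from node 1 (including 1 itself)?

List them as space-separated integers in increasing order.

Before: nodes reachable from 1: {1,2,3,5,6}
Adding (0,2): merges 1's component with another. Reachability grows.
After: nodes reachable from 1: {0,1,2,3,4,5,6}

Answer: 0 1 2 3 4 5 6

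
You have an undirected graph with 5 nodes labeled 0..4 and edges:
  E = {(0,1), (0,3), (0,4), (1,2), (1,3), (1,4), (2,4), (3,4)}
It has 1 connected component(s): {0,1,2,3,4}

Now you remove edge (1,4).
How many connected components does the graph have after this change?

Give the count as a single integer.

Initial component count: 1
Remove (1,4): not a bridge. Count unchanged: 1.
  After removal, components: {0,1,2,3,4}
New component count: 1

Answer: 1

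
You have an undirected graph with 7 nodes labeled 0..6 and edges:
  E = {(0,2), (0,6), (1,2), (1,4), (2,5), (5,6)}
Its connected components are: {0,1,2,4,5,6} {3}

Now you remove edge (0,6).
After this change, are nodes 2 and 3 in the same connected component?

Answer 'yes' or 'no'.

Initial components: {0,1,2,4,5,6} {3}
Removing edge (0,6): not a bridge — component count unchanged at 2.
New components: {0,1,2,4,5,6} {3}
Are 2 and 3 in the same component? no

Answer: no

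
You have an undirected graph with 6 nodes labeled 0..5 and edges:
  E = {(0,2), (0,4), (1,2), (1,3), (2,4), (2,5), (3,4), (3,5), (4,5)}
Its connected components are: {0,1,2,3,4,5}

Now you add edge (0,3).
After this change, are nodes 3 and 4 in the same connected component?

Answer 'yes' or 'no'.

Answer: yes

Derivation:
Initial components: {0,1,2,3,4,5}
Adding edge (0,3): both already in same component {0,1,2,3,4,5}. No change.
New components: {0,1,2,3,4,5}
Are 3 and 4 in the same component? yes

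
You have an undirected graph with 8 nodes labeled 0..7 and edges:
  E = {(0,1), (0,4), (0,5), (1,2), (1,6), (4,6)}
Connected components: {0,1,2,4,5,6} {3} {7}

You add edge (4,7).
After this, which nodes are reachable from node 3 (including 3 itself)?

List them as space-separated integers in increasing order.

Answer: 3

Derivation:
Before: nodes reachable from 3: {3}
Adding (4,7): merges two components, but neither contains 3. Reachability from 3 unchanged.
After: nodes reachable from 3: {3}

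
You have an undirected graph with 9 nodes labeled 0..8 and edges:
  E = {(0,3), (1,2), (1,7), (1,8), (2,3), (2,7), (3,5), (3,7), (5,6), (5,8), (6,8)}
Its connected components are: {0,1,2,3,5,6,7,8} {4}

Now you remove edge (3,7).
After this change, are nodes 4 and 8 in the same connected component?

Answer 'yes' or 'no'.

Initial components: {0,1,2,3,5,6,7,8} {4}
Removing edge (3,7): not a bridge — component count unchanged at 2.
New components: {0,1,2,3,5,6,7,8} {4}
Are 4 and 8 in the same component? no

Answer: no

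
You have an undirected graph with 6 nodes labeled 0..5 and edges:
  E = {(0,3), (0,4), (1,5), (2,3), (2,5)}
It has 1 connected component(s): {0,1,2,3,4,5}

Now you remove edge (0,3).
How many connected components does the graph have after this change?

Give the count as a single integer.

Answer: 2

Derivation:
Initial component count: 1
Remove (0,3): it was a bridge. Count increases: 1 -> 2.
  After removal, components: {0,4} {1,2,3,5}
New component count: 2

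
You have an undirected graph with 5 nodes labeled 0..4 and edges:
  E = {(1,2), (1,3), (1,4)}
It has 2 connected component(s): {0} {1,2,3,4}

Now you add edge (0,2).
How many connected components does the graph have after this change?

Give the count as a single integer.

Answer: 1

Derivation:
Initial component count: 2
Add (0,2): merges two components. Count decreases: 2 -> 1.
New component count: 1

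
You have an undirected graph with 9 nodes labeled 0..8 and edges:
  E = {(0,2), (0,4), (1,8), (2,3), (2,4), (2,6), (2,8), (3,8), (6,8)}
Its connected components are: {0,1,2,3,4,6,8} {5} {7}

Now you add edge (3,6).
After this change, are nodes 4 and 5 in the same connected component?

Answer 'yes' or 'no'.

Initial components: {0,1,2,3,4,6,8} {5} {7}
Adding edge (3,6): both already in same component {0,1,2,3,4,6,8}. No change.
New components: {0,1,2,3,4,6,8} {5} {7}
Are 4 and 5 in the same component? no

Answer: no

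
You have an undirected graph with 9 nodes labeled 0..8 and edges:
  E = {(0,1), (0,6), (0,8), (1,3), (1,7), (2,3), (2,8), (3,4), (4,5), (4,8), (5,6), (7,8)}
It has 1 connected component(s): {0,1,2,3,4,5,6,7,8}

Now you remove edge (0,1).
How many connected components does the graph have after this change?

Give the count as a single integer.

Answer: 1

Derivation:
Initial component count: 1
Remove (0,1): not a bridge. Count unchanged: 1.
  After removal, components: {0,1,2,3,4,5,6,7,8}
New component count: 1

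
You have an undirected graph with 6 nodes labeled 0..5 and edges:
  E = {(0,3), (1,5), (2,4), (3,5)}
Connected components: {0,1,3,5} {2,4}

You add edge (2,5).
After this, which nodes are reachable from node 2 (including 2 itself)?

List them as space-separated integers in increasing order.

Before: nodes reachable from 2: {2,4}
Adding (2,5): merges 2's component with another. Reachability grows.
After: nodes reachable from 2: {0,1,2,3,4,5}

Answer: 0 1 2 3 4 5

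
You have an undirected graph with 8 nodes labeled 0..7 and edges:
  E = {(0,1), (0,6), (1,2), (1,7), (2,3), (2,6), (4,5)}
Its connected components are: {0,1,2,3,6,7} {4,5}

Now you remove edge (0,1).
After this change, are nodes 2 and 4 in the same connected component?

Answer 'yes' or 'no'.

Answer: no

Derivation:
Initial components: {0,1,2,3,6,7} {4,5}
Removing edge (0,1): not a bridge — component count unchanged at 2.
New components: {0,1,2,3,6,7} {4,5}
Are 2 and 4 in the same component? no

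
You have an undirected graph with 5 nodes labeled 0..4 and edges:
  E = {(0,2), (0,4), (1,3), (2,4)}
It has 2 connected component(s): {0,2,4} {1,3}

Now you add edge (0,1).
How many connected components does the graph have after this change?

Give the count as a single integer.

Answer: 1

Derivation:
Initial component count: 2
Add (0,1): merges two components. Count decreases: 2 -> 1.
New component count: 1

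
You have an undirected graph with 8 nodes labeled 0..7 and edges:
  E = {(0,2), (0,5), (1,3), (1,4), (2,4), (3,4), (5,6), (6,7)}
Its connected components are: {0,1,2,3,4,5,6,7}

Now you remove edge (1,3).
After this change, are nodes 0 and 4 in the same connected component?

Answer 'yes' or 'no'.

Answer: yes

Derivation:
Initial components: {0,1,2,3,4,5,6,7}
Removing edge (1,3): not a bridge — component count unchanged at 1.
New components: {0,1,2,3,4,5,6,7}
Are 0 and 4 in the same component? yes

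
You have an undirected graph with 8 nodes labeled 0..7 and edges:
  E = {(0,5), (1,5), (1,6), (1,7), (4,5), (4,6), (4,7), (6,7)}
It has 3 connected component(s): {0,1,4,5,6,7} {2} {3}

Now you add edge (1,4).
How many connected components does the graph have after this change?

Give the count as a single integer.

Initial component count: 3
Add (1,4): endpoints already in same component. Count unchanged: 3.
New component count: 3

Answer: 3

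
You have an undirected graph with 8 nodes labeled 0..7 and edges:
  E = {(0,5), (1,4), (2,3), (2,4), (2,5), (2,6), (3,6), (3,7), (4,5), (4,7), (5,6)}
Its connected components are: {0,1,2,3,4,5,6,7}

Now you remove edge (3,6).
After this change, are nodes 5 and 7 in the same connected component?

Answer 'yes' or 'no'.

Initial components: {0,1,2,3,4,5,6,7}
Removing edge (3,6): not a bridge — component count unchanged at 1.
New components: {0,1,2,3,4,5,6,7}
Are 5 and 7 in the same component? yes

Answer: yes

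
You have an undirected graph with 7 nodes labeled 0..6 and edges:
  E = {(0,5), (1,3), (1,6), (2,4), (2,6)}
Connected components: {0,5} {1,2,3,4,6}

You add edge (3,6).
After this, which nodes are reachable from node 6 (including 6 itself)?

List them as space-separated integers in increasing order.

Before: nodes reachable from 6: {1,2,3,4,6}
Adding (3,6): both endpoints already in same component. Reachability from 6 unchanged.
After: nodes reachable from 6: {1,2,3,4,6}

Answer: 1 2 3 4 6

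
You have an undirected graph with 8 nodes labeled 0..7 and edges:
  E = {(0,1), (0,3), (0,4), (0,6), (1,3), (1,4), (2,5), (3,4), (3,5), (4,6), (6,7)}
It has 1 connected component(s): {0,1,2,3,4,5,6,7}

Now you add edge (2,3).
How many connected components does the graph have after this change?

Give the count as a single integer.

Initial component count: 1
Add (2,3): endpoints already in same component. Count unchanged: 1.
New component count: 1

Answer: 1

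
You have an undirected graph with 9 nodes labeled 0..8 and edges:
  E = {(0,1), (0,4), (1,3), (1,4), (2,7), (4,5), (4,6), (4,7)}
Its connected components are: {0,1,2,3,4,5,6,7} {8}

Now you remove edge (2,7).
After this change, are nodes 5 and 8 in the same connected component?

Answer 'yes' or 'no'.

Initial components: {0,1,2,3,4,5,6,7} {8}
Removing edge (2,7): it was a bridge — component count 2 -> 3.
New components: {0,1,3,4,5,6,7} {2} {8}
Are 5 and 8 in the same component? no

Answer: no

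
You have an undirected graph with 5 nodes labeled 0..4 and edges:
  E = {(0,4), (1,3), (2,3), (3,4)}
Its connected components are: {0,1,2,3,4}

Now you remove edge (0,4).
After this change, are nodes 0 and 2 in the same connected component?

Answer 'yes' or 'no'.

Initial components: {0,1,2,3,4}
Removing edge (0,4): it was a bridge — component count 1 -> 2.
New components: {0} {1,2,3,4}
Are 0 and 2 in the same component? no

Answer: no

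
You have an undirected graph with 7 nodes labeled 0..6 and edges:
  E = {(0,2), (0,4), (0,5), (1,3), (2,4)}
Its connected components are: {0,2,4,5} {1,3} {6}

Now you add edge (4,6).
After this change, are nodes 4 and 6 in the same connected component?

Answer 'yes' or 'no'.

Initial components: {0,2,4,5} {1,3} {6}
Adding edge (4,6): merges {0,2,4,5} and {6}.
New components: {0,2,4,5,6} {1,3}
Are 4 and 6 in the same component? yes

Answer: yes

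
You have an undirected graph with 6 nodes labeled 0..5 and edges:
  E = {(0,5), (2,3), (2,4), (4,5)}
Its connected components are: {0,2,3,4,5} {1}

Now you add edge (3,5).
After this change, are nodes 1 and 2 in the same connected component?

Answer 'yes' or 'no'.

Initial components: {0,2,3,4,5} {1}
Adding edge (3,5): both already in same component {0,2,3,4,5}. No change.
New components: {0,2,3,4,5} {1}
Are 1 and 2 in the same component? no

Answer: no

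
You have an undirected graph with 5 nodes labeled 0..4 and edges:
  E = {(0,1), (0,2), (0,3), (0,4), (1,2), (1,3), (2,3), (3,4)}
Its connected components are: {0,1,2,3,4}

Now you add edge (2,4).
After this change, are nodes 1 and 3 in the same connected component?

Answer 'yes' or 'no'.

Initial components: {0,1,2,3,4}
Adding edge (2,4): both already in same component {0,1,2,3,4}. No change.
New components: {0,1,2,3,4}
Are 1 and 3 in the same component? yes

Answer: yes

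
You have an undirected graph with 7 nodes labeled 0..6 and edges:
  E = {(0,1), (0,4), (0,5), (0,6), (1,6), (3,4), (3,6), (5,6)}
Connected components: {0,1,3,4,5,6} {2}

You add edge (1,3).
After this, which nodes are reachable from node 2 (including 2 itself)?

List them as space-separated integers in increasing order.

Before: nodes reachable from 2: {2}
Adding (1,3): both endpoints already in same component. Reachability from 2 unchanged.
After: nodes reachable from 2: {2}

Answer: 2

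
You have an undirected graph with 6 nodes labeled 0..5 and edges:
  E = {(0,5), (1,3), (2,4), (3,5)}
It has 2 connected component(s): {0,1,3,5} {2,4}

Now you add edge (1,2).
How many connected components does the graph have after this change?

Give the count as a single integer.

Initial component count: 2
Add (1,2): merges two components. Count decreases: 2 -> 1.
New component count: 1

Answer: 1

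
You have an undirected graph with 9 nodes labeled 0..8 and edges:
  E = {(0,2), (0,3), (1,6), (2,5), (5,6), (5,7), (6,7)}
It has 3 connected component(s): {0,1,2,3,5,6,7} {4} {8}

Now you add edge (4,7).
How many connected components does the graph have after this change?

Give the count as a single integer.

Initial component count: 3
Add (4,7): merges two components. Count decreases: 3 -> 2.
New component count: 2

Answer: 2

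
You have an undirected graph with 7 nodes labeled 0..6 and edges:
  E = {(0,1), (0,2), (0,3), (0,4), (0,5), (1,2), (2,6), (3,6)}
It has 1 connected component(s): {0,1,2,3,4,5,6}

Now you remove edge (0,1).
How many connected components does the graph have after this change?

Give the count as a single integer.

Initial component count: 1
Remove (0,1): not a bridge. Count unchanged: 1.
  After removal, components: {0,1,2,3,4,5,6}
New component count: 1

Answer: 1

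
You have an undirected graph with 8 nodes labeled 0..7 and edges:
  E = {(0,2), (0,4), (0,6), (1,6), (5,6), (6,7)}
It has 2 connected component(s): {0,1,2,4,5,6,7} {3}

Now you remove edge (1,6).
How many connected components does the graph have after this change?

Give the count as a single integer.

Initial component count: 2
Remove (1,6): it was a bridge. Count increases: 2 -> 3.
  After removal, components: {0,2,4,5,6,7} {1} {3}
New component count: 3

Answer: 3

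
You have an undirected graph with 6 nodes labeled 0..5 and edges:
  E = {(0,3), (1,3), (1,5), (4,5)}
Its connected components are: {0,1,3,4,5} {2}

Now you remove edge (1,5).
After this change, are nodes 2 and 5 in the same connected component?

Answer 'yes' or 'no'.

Answer: no

Derivation:
Initial components: {0,1,3,4,5} {2}
Removing edge (1,5): it was a bridge — component count 2 -> 3.
New components: {0,1,3} {2} {4,5}
Are 2 and 5 in the same component? no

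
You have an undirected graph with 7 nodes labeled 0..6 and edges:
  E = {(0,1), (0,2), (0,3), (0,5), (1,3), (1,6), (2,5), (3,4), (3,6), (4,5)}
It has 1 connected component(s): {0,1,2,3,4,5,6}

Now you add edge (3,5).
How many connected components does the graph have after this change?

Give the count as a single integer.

Initial component count: 1
Add (3,5): endpoints already in same component. Count unchanged: 1.
New component count: 1

Answer: 1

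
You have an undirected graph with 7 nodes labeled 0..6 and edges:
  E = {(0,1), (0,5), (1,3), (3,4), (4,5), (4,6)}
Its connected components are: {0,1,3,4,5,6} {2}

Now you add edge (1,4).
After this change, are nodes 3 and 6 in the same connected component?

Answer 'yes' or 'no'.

Initial components: {0,1,3,4,5,6} {2}
Adding edge (1,4): both already in same component {0,1,3,4,5,6}. No change.
New components: {0,1,3,4,5,6} {2}
Are 3 and 6 in the same component? yes

Answer: yes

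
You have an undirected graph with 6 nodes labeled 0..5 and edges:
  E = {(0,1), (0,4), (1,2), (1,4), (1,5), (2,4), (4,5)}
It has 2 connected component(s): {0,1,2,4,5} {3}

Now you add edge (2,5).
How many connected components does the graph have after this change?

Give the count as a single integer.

Initial component count: 2
Add (2,5): endpoints already in same component. Count unchanged: 2.
New component count: 2

Answer: 2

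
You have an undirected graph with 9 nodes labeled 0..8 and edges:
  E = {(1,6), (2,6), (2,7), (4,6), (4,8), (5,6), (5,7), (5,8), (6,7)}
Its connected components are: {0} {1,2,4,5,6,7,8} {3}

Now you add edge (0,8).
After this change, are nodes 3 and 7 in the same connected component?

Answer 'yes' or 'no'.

Initial components: {0} {1,2,4,5,6,7,8} {3}
Adding edge (0,8): merges {0} and {1,2,4,5,6,7,8}.
New components: {0,1,2,4,5,6,7,8} {3}
Are 3 and 7 in the same component? no

Answer: no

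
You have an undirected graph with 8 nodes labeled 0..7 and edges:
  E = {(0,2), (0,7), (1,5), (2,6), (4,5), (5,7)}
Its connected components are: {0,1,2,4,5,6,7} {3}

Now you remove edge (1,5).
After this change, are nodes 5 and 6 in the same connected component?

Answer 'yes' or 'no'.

Answer: yes

Derivation:
Initial components: {0,1,2,4,5,6,7} {3}
Removing edge (1,5): it was a bridge — component count 2 -> 3.
New components: {0,2,4,5,6,7} {1} {3}
Are 5 and 6 in the same component? yes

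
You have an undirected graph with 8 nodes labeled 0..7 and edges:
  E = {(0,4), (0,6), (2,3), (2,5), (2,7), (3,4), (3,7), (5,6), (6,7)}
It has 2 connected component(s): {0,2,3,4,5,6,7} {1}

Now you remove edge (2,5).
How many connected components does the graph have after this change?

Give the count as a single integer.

Answer: 2

Derivation:
Initial component count: 2
Remove (2,5): not a bridge. Count unchanged: 2.
  After removal, components: {0,2,3,4,5,6,7} {1}
New component count: 2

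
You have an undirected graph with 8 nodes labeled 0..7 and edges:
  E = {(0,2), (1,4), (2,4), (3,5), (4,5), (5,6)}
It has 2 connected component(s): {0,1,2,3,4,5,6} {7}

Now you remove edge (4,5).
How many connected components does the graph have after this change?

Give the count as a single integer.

Answer: 3

Derivation:
Initial component count: 2
Remove (4,5): it was a bridge. Count increases: 2 -> 3.
  After removal, components: {0,1,2,4} {3,5,6} {7}
New component count: 3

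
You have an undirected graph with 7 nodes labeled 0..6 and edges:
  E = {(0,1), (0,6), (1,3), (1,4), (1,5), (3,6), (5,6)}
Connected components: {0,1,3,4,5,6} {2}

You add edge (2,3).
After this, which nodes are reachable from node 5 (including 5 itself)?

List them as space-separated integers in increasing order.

Before: nodes reachable from 5: {0,1,3,4,5,6}
Adding (2,3): merges 5's component with another. Reachability grows.
After: nodes reachable from 5: {0,1,2,3,4,5,6}

Answer: 0 1 2 3 4 5 6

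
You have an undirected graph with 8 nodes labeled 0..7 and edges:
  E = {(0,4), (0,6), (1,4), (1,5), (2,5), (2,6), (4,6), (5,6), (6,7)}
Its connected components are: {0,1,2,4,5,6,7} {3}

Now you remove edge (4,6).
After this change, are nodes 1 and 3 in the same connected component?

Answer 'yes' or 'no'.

Answer: no

Derivation:
Initial components: {0,1,2,4,5,6,7} {3}
Removing edge (4,6): not a bridge — component count unchanged at 2.
New components: {0,1,2,4,5,6,7} {3}
Are 1 and 3 in the same component? no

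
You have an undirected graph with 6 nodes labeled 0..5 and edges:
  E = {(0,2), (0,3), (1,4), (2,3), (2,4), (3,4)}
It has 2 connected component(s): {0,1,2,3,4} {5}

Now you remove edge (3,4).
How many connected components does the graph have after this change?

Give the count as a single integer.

Initial component count: 2
Remove (3,4): not a bridge. Count unchanged: 2.
  After removal, components: {0,1,2,3,4} {5}
New component count: 2

Answer: 2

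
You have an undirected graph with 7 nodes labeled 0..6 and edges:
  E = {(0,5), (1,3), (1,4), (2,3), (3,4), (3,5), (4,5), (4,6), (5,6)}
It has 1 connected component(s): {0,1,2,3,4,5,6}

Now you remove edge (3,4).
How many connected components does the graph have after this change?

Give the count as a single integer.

Initial component count: 1
Remove (3,4): not a bridge. Count unchanged: 1.
  After removal, components: {0,1,2,3,4,5,6}
New component count: 1

Answer: 1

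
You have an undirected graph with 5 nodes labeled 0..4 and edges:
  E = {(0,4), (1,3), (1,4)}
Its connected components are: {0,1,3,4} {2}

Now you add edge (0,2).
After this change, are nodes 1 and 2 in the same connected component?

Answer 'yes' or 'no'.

Answer: yes

Derivation:
Initial components: {0,1,3,4} {2}
Adding edge (0,2): merges {0,1,3,4} and {2}.
New components: {0,1,2,3,4}
Are 1 and 2 in the same component? yes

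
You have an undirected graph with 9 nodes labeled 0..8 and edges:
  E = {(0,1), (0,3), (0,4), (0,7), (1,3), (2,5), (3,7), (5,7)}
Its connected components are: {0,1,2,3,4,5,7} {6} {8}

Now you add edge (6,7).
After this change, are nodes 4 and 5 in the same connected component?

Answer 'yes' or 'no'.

Initial components: {0,1,2,3,4,5,7} {6} {8}
Adding edge (6,7): merges {6} and {0,1,2,3,4,5,7}.
New components: {0,1,2,3,4,5,6,7} {8}
Are 4 and 5 in the same component? yes

Answer: yes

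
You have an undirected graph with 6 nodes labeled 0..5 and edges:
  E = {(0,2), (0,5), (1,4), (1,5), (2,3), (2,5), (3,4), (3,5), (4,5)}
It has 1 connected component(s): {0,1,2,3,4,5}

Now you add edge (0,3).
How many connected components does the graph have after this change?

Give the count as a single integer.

Initial component count: 1
Add (0,3): endpoints already in same component. Count unchanged: 1.
New component count: 1

Answer: 1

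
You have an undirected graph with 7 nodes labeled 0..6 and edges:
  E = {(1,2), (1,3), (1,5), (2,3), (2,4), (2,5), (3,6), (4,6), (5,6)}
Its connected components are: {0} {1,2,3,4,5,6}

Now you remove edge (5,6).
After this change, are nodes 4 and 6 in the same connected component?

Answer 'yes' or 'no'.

Initial components: {0} {1,2,3,4,5,6}
Removing edge (5,6): not a bridge — component count unchanged at 2.
New components: {0} {1,2,3,4,5,6}
Are 4 and 6 in the same component? yes

Answer: yes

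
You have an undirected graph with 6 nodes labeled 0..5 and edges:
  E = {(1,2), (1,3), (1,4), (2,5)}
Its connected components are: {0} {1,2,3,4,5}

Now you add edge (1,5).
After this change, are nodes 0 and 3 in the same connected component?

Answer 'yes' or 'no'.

Initial components: {0} {1,2,3,4,5}
Adding edge (1,5): both already in same component {1,2,3,4,5}. No change.
New components: {0} {1,2,3,4,5}
Are 0 and 3 in the same component? no

Answer: no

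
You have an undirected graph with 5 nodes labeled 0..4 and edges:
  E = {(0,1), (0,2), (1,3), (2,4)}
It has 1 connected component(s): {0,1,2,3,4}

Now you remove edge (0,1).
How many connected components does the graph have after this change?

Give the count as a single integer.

Initial component count: 1
Remove (0,1): it was a bridge. Count increases: 1 -> 2.
  After removal, components: {0,2,4} {1,3}
New component count: 2

Answer: 2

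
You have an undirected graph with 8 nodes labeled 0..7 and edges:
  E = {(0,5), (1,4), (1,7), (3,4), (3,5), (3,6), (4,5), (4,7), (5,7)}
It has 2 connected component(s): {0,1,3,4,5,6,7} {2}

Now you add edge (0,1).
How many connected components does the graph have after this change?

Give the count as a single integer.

Initial component count: 2
Add (0,1): endpoints already in same component. Count unchanged: 2.
New component count: 2

Answer: 2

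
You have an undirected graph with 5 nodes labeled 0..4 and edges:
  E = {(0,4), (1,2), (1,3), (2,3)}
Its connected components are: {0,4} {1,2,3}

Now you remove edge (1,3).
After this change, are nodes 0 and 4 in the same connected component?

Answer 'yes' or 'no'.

Answer: yes

Derivation:
Initial components: {0,4} {1,2,3}
Removing edge (1,3): not a bridge — component count unchanged at 2.
New components: {0,4} {1,2,3}
Are 0 and 4 in the same component? yes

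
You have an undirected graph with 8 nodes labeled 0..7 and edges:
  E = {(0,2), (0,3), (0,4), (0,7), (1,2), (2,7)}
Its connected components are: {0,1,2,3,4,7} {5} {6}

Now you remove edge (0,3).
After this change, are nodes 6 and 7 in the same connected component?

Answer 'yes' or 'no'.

Answer: no

Derivation:
Initial components: {0,1,2,3,4,7} {5} {6}
Removing edge (0,3): it was a bridge — component count 3 -> 4.
New components: {0,1,2,4,7} {3} {5} {6}
Are 6 and 7 in the same component? no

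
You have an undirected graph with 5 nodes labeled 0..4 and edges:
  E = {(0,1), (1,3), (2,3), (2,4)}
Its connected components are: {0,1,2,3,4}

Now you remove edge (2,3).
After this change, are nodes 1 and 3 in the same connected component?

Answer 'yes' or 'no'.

Initial components: {0,1,2,3,4}
Removing edge (2,3): it was a bridge — component count 1 -> 2.
New components: {0,1,3} {2,4}
Are 1 and 3 in the same component? yes

Answer: yes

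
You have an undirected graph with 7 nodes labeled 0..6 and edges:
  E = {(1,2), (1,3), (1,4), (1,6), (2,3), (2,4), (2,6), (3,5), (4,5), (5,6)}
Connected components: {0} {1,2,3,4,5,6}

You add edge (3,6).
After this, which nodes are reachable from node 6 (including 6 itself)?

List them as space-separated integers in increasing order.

Before: nodes reachable from 6: {1,2,3,4,5,6}
Adding (3,6): both endpoints already in same component. Reachability from 6 unchanged.
After: nodes reachable from 6: {1,2,3,4,5,6}

Answer: 1 2 3 4 5 6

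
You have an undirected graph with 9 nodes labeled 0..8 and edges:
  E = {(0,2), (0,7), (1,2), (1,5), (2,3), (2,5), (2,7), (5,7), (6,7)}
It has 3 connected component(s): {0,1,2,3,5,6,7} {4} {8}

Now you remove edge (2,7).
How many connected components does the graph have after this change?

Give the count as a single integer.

Initial component count: 3
Remove (2,7): not a bridge. Count unchanged: 3.
  After removal, components: {0,1,2,3,5,6,7} {4} {8}
New component count: 3

Answer: 3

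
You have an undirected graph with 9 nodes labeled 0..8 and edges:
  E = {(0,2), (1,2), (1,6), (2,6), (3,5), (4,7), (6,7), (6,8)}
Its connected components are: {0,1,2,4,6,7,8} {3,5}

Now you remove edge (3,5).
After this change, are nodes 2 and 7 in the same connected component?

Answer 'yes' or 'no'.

Initial components: {0,1,2,4,6,7,8} {3,5}
Removing edge (3,5): it was a bridge — component count 2 -> 3.
New components: {0,1,2,4,6,7,8} {3} {5}
Are 2 and 7 in the same component? yes

Answer: yes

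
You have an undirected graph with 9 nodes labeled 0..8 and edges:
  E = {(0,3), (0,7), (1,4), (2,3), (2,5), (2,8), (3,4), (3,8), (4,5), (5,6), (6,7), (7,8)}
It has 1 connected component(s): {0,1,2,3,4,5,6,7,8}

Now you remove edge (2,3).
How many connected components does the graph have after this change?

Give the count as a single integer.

Initial component count: 1
Remove (2,3): not a bridge. Count unchanged: 1.
  After removal, components: {0,1,2,3,4,5,6,7,8}
New component count: 1

Answer: 1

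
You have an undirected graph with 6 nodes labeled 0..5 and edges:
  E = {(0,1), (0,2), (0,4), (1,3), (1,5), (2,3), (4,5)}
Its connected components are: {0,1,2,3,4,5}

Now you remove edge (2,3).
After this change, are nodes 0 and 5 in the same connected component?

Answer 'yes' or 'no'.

Answer: yes

Derivation:
Initial components: {0,1,2,3,4,5}
Removing edge (2,3): not a bridge — component count unchanged at 1.
New components: {0,1,2,3,4,5}
Are 0 and 5 in the same component? yes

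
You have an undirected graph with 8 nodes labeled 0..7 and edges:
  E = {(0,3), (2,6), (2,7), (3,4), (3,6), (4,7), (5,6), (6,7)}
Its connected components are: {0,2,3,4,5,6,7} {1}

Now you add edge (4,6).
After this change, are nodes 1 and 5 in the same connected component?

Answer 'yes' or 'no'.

Answer: no

Derivation:
Initial components: {0,2,3,4,5,6,7} {1}
Adding edge (4,6): both already in same component {0,2,3,4,5,6,7}. No change.
New components: {0,2,3,4,5,6,7} {1}
Are 1 and 5 in the same component? no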